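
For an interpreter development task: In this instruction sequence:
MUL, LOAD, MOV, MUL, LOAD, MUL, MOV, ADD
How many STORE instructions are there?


Scanning instruction sequence for STORE:
  Position 1: MUL
  Position 2: LOAD
  Position 3: MOV
  Position 4: MUL
  Position 5: LOAD
  Position 6: MUL
  Position 7: MOV
  Position 8: ADD
Matches at positions: []
Total STORE count: 0

0


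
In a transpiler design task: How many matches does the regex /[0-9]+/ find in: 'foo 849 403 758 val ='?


Pattern: /[0-9]+/ (int literals)
Input: 'foo 849 403 758 val ='
Scanning for matches:
  Match 1: '849'
  Match 2: '403'
  Match 3: '758'
Total matches: 3

3


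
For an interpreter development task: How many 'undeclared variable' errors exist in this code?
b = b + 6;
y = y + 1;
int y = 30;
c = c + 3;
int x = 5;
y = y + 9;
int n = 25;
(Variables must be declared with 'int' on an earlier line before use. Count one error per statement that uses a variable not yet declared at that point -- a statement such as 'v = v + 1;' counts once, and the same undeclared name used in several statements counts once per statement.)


Scanning code line by line:
  Line 1: use 'b' -> ERROR (undeclared)
  Line 2: use 'y' -> ERROR (undeclared)
  Line 3: declare 'y' -> declared = ['y']
  Line 4: use 'c' -> ERROR (undeclared)
  Line 5: declare 'x' -> declared = ['x', 'y']
  Line 6: use 'y' -> OK (declared)
  Line 7: declare 'n' -> declared = ['n', 'x', 'y']
Total undeclared variable errors: 3

3


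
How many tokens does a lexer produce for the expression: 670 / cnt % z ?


Scanning '670 / cnt % z'
Token 1: '670' -> integer_literal
Token 2: '/' -> operator
Token 3: 'cnt' -> identifier
Token 4: '%' -> operator
Token 5: 'z' -> identifier
Total tokens: 5

5


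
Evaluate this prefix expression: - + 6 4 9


Parsing prefix expression: - + 6 4 9
Step 1: Innermost operation '+ 6 4'
  6 + 4 = 10
Step 2: Outer operation '- [10] 9'
  10 - 9 = 1

1


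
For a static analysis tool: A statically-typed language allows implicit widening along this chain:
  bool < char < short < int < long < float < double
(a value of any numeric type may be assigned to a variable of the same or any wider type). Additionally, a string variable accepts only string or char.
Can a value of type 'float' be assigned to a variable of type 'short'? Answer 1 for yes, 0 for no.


Target variable type: short
Source value type: float
Numeric ranks: float=5, short=2
Widening allowed iff rank(source) <= rank(target): 5 <= 2? No
Result: 0

0


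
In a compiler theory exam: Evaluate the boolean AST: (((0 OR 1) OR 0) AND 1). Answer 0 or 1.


Step 1: Evaluate inner node
  0 OR 1 = 1
Step 2: Evaluate next node
  1 OR 0 = 1
Step 3: Evaluate root node
  1 AND 1 = 1

1


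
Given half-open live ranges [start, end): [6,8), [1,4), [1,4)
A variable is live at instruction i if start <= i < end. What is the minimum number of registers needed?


Live ranges:
  Var0: [6, 8)
  Var1: [1, 4)
  Var2: [1, 4)
Sweep-line events (position, delta, active):
  pos=1 start -> active=1
  pos=1 start -> active=2
  pos=4 end -> active=1
  pos=4 end -> active=0
  pos=6 start -> active=1
  pos=8 end -> active=0
Maximum simultaneous active: 2
Minimum registers needed: 2

2


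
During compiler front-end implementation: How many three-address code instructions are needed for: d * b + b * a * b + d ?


Expression: d * b + b * a * b + d
Generating three-address code (respecting * over +/- precedence):
  Instruction 1: t1 = d * b
  Instruction 2: t2 = b * a
  Instruction 3: t3 = t2 * b
  Instruction 4: t4 = t1 + t3
  Instruction 5: t5 = t4 + d
Total instructions: 5

5


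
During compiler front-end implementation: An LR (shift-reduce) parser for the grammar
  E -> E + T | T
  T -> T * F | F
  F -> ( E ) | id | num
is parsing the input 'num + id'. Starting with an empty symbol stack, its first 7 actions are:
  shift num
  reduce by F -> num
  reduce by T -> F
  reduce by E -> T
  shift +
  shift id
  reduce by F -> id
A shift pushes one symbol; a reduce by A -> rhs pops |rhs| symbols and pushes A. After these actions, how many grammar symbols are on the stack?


Tracking the symbol stack through each action:
  Action 1: shift 'num' : push -> stack = [num] (size 1)
  Action 2: reduce by F -> num : pop 1, push F -> stack = [F] (size 1)
  Action 3: reduce by T -> F : pop 1, push T -> stack = [T] (size 1)
  Action 4: reduce by E -> T : pop 1, push E -> stack = [E] (size 1)
  Action 5: shift '+' : push -> stack = [E, +] (size 2)
  Action 6: shift 'id' : push -> stack = [E, +, id] (size 3)
  Action 7: reduce by F -> id : pop 1, push F -> stack = [E, +, F] (size 3)
Final stack size: 3

3


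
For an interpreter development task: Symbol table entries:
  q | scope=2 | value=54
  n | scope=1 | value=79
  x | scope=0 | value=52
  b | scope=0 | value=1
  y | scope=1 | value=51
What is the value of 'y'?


Searching symbol table for 'y':
  q | scope=2 | value=54
  n | scope=1 | value=79
  x | scope=0 | value=52
  b | scope=0 | value=1
  y | scope=1 | value=51 <- MATCH
Found 'y' at scope 1 with value 51

51


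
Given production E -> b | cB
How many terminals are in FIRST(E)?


Production: E -> b | cB
Examining each alternative for leading terminals:
  E -> b : first terminal = 'b'
  E -> cB : first terminal = 'c'
FIRST(E) = {b, c}
Count: 2

2


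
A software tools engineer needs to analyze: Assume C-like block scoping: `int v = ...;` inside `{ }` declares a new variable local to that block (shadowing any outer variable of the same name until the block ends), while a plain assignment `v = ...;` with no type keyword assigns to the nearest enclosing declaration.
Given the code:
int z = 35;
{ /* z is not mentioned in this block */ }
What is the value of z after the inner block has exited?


Analyzing scoping rules:
Outer scope: declares z = 35
Inner block: z is neither redeclared nor assigned -> unchanged
After the block -> 35
Result: 35

35


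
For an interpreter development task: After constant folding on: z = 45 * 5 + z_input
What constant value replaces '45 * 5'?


Identifying constant sub-expression:
  Original: z = 45 * 5 + z_input
  45 and 5 are both compile-time constants
  Evaluating: 45 * 5 = 225
  After folding: z = 225 + z_input

225


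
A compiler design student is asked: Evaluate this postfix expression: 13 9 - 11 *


Processing tokens left to right:
Push 13, Push 9
Pop 13 and 9, compute 13 - 9 = 4, push 4
Push 11
Pop 4 and 11, compute 4 * 11 = 44, push 44
Stack result: 44

44


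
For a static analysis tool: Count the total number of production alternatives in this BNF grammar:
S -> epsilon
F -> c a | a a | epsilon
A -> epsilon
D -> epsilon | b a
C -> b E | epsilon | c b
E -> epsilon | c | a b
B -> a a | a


Counting alternatives per rule:
  S: 1 alternative(s)
  F: 3 alternative(s)
  A: 1 alternative(s)
  D: 2 alternative(s)
  C: 3 alternative(s)
  E: 3 alternative(s)
  B: 2 alternative(s)
Sum: 1 + 3 + 1 + 2 + 3 + 3 + 2 = 15

15


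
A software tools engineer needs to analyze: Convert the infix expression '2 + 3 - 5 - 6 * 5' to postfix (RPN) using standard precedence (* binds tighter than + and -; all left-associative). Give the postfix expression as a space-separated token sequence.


Applying the shunting-yard algorithm:
  Operand 2 -> output
  Push '+' onto operator stack -> op-stack: [+]
  Operand 3 -> output
  See '-' (prec 1); top '+' (prec 1) >= it -> pop '+' to output
  Push '-' onto operator stack -> op-stack: [-]
  Operand 5 -> output
  See '-' (prec 1); top '-' (prec 1) >= it -> pop '-' to output
  Push '-' onto operator stack -> op-stack: [-]
  Operand 6 -> output
  Push '*' onto operator stack -> op-stack: [-, *]
  Operand 5 -> output
  End of input: pop '*' to output
  End of input: pop '-' to output
Postfix result: 2 3 + 5 - 6 5 * -

2 3 + 5 - 6 5 * -


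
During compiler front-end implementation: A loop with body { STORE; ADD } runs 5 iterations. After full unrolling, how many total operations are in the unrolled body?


Loop body operations: STORE, ADD (2 ops per iteration)
Unrolling 5 iterations:
  Iteration 1: STORE, ADD (2 ops)
  Iteration 2: STORE, ADD (2 ops)
  Iteration 3: STORE, ADD (2 ops)
  Iteration 4: STORE, ADD (2 ops)
  Iteration 5: STORE, ADD (2 ops)
Total: 5 iterations * 2 ops/iter = 10 operations

10


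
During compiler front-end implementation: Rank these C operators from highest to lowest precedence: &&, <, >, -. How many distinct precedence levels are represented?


Looking up precedence for each operator:
  && -> precedence 2
  < -> precedence 4
  > -> precedence 4
  - -> precedence 5
Sorted highest to lowest: -, <, >, &&
Distinct precedence values: [5, 4, 2]
Number of distinct levels: 3

3


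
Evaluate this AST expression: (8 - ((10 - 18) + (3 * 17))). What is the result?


Expression: (8 - ((10 - 18) + (3 * 17)))
Evaluating step by step:
  10 - 18 = -8
  3 * 17 = 51
  -8 + 51 = 43
  8 - 43 = -35
Result: -35

-35


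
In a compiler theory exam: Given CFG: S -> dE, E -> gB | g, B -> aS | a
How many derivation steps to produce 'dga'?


Grammar: S -> dE, E -> gB | g, B -> aS | a
Deriving 'dga':
Step 1: S -> dE => dE
Step 2: E -> gB => dgB
Step 3: B -> a => dga
Total derivation steps: 3

3


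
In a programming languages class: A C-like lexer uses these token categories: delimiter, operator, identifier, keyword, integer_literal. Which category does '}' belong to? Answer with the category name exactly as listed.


Token: '}'
Checking categories:
  identifier: no
  integer_literal: no
  operator: no
  keyword: no
  delimiter: YES
Category: delimiter

delimiter


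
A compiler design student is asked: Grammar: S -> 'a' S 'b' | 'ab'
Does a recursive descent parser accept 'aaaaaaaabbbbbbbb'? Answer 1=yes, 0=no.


Grammar accepts strings of the form a^n b^n (n >= 1)
Word: 'aaaaaaaabbbbbbbb'
Counting: 8 a's and 8 b's
Check: 8 == 8? Yes
Derivation (S -> aSb applied 7 time(s), then S -> ab): S => aSb => aaSbb => aaaSbbb => aaaaSbbbb => aaaaaSbbbbb => aaaaaaSbbbbbb => aaaaaaaSbbbbbbb => aaaaaaaabbbbbbbb
Accepted

1


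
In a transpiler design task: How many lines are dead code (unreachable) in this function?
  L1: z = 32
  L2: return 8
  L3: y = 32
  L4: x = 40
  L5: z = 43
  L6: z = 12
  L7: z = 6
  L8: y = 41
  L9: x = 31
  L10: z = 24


Analyzing control flow:
  L1: reachable (before return)
  L2: reachable (return statement)
  L3: DEAD (after return at L2)
  L4: DEAD (after return at L2)
  L5: DEAD (after return at L2)
  L6: DEAD (after return at L2)
  L7: DEAD (after return at L2)
  L8: DEAD (after return at L2)
  L9: DEAD (after return at L2)
  L10: DEAD (after return at L2)
Return at L2, total lines = 10
Dead lines: L3 through L10
Count: 8

8


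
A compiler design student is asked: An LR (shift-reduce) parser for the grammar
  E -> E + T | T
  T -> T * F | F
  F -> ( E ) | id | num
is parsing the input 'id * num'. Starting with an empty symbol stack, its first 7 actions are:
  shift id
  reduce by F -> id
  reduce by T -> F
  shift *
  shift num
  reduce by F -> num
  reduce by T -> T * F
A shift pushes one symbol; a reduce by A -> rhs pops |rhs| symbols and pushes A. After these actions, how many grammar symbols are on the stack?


Tracking the symbol stack through each action:
  Action 1: shift 'id' : push -> stack = [id] (size 1)
  Action 2: reduce by F -> id : pop 1, push F -> stack = [F] (size 1)
  Action 3: reduce by T -> F : pop 1, push T -> stack = [T] (size 1)
  Action 4: shift '*' : push -> stack = [T, *] (size 2)
  Action 5: shift 'num' : push -> stack = [T, *, num] (size 3)
  Action 6: reduce by F -> num : pop 1, push F -> stack = [T, *, F] (size 3)
  Action 7: reduce by T -> T * F : pop 3, push T -> stack = [T] (size 1)
Final stack size: 1

1


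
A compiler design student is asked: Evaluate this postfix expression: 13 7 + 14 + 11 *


Processing tokens left to right:
Push 13, Push 7
Pop 13 and 7, compute 13 + 7 = 20, push 20
Push 14
Pop 20 and 14, compute 20 + 14 = 34, push 34
Push 11
Pop 34 and 11, compute 34 * 11 = 374, push 374
Stack result: 374

374


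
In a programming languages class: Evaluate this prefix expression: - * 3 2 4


Parsing prefix expression: - * 3 2 4
Step 1: Innermost operation '* 3 2'
  3 * 2 = 6
Step 2: Outer operation '- [6] 4'
  6 - 4 = 2

2


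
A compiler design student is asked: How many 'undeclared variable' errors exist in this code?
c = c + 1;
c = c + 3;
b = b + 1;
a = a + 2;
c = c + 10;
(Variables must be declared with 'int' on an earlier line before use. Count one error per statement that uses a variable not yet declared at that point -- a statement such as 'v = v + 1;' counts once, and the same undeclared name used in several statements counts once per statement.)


Scanning code line by line:
  Line 1: use 'c' -> ERROR (undeclared)
  Line 2: use 'c' -> ERROR (undeclared)
  Line 3: use 'b' -> ERROR (undeclared)
  Line 4: use 'a' -> ERROR (undeclared)
  Line 5: use 'c' -> ERROR (undeclared)
Total undeclared variable errors: 5

5


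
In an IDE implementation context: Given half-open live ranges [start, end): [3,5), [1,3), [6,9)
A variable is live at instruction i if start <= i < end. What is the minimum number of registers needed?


Live ranges:
  Var0: [3, 5)
  Var1: [1, 3)
  Var2: [6, 9)
Sweep-line events (position, delta, active):
  pos=1 start -> active=1
  pos=3 end -> active=0
  pos=3 start -> active=1
  pos=5 end -> active=0
  pos=6 start -> active=1
  pos=9 end -> active=0
Maximum simultaneous active: 1
Minimum registers needed: 1

1


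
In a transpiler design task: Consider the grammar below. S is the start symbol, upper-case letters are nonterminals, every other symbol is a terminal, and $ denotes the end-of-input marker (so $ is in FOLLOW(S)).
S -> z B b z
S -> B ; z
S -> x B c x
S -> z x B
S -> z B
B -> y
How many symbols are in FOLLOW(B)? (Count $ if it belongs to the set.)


S is the start symbol and does not occur in any rule body, so FOLLOW(S) = {$}.
Examining every occurrence of B in a rule body:
  S -> z B b z : B is followed by terminal 'b' -> add 'b'
  S -> B ; z : B is followed by terminal ';' -> add ';'
  S -> x B c x : B is followed by terminal 'c' -> add 'c'
  S -> z x B : B is at the right end -> add FOLLOW(S) = {$}
  S -> z B : B is at the right end -> add FOLLOW(S) = {$} (already in the set)
  B -> y : B does not occur in the body -> contributes nothing
FOLLOW(B) = {;, b, c, $}
Count: 4

4


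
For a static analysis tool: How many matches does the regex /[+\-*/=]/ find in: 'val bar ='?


Pattern: /[+\-*/=]/ (operators)
Input: 'val bar ='
Scanning for matches:
  Match 1: '='
Total matches: 1

1


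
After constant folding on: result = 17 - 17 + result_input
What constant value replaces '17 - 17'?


Identifying constant sub-expression:
  Original: result = 17 - 17 + result_input
  17 and 17 are both compile-time constants
  Evaluating: 17 - 17 = 0
  After folding: result = 0 + result_input

0


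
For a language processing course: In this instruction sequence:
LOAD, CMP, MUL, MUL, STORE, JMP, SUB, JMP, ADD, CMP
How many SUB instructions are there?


Scanning instruction sequence for SUB:
  Position 1: LOAD
  Position 2: CMP
  Position 3: MUL
  Position 4: MUL
  Position 5: STORE
  Position 6: JMP
  Position 7: SUB <- MATCH
  Position 8: JMP
  Position 9: ADD
  Position 10: CMP
Matches at positions: [7]
Total SUB count: 1

1


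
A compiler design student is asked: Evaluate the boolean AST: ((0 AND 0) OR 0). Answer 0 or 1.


Step 1: Evaluate inner node
  0 AND 0 = 0
Step 2: Evaluate root node
  0 OR 0 = 0

0


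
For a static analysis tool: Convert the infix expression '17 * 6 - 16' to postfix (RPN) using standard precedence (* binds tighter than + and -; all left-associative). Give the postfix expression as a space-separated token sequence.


Applying the shunting-yard algorithm:
  Operand 17 -> output
  Push '*' onto operator stack -> op-stack: [*]
  Operand 6 -> output
  See '-' (prec 1); top '*' (prec 2) >= it -> pop '*' to output
  Push '-' onto operator stack -> op-stack: [-]
  Operand 16 -> output
  End of input: pop '-' to output
Postfix result: 17 6 * 16 -

17 6 * 16 -


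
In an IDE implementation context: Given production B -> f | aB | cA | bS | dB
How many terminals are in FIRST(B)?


Production: B -> f | aB | cA | bS | dB
Examining each alternative for leading terminals:
  B -> f : first terminal = 'f'
  B -> aB : first terminal = 'a'
  B -> cA : first terminal = 'c'
  B -> bS : first terminal = 'b'
  B -> dB : first terminal = 'd'
FIRST(B) = {a, b, c, d, f}
Count: 5

5


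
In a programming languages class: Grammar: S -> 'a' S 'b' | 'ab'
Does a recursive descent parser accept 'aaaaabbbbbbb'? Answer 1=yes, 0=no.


Grammar accepts strings of the form a^n b^n (n >= 1)
Word: 'aaaaabbbbbbb'
Counting: 5 a's and 7 b's
Check: 5 == 7? No
Mismatch: a-count != b-count
Rejected

0


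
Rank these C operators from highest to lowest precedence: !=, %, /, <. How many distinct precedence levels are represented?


Looking up precedence for each operator:
  != -> precedence 3
  % -> precedence 6
  / -> precedence 6
  < -> precedence 4
Sorted highest to lowest: %, /, <, !=
Distinct precedence values: [6, 4, 3]
Number of distinct levels: 3

3


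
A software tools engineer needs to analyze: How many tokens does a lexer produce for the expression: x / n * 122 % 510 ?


Scanning 'x / n * 122 % 510'
Token 1: 'x' -> identifier
Token 2: '/' -> operator
Token 3: 'n' -> identifier
Token 4: '*' -> operator
Token 5: '122' -> integer_literal
Token 6: '%' -> operator
Token 7: '510' -> integer_literal
Total tokens: 7

7


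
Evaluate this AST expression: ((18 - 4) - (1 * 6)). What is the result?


Expression: ((18 - 4) - (1 * 6))
Evaluating step by step:
  18 - 4 = 14
  1 * 6 = 6
  14 - 6 = 8
Result: 8

8


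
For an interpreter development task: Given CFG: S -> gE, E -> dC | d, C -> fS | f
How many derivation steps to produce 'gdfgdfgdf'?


Grammar: S -> gE, E -> dC | d, C -> fS | f
Deriving 'gdfgdfgdf':
Step 1: S -> gE => gE
Step 2: E -> dC => gdC
Step 3: C -> fS => gdfS
Step 4: S -> gE => gdfgE
Step 5: E -> dC => gdfgdC
Step 6: C -> fS => gdfgdfS
Step 7: S -> gE => gdfgdfgE
Step 8: E -> dC => gdfgdfgdC
Step 9: C -> f => gdfgdfgdf
Total derivation steps: 9

9


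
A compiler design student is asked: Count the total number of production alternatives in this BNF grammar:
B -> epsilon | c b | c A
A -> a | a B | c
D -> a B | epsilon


Counting alternatives per rule:
  B: 3 alternative(s)
  A: 3 alternative(s)
  D: 2 alternative(s)
Sum: 3 + 3 + 2 = 8

8


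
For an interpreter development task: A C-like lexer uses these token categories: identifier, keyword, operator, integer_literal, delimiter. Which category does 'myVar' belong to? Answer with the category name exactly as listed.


Token: 'myVar'
Checking categories:
  identifier: YES
  integer_literal: no
  operator: no
  keyword: no
  delimiter: no
Category: identifier

identifier


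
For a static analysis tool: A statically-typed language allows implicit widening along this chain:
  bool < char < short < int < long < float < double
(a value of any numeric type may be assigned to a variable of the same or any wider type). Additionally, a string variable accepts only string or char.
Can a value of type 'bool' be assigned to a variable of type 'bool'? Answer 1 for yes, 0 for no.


Target variable type: bool
Source value type: bool
Numeric ranks: bool=0, bool=0
Widening allowed iff rank(source) <= rank(target): 0 <= 0? Yes
Result: 1

1


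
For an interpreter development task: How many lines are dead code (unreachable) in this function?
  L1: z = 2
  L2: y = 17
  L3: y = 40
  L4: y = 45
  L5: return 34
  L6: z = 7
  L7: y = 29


Analyzing control flow:
  L1: reachable (before return)
  L2: reachable (before return)
  L3: reachable (before return)
  L4: reachable (before return)
  L5: reachable (return statement)
  L6: DEAD (after return at L5)
  L7: DEAD (after return at L5)
Return at L5, total lines = 7
Dead lines: L6 through L7
Count: 2

2


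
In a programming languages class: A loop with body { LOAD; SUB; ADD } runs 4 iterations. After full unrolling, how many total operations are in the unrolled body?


Loop body operations: LOAD, SUB, ADD (3 ops per iteration)
Unrolling 4 iterations:
  Iteration 1: LOAD, SUB, ADD (3 ops)
  Iteration 2: LOAD, SUB, ADD (3 ops)
  Iteration 3: LOAD, SUB, ADD (3 ops)
  Iteration 4: LOAD, SUB, ADD (3 ops)
Total: 4 iterations * 3 ops/iter = 12 operations

12


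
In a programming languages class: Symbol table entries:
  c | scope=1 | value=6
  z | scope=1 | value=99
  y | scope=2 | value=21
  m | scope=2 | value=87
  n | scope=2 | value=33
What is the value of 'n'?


Searching symbol table for 'n':
  c | scope=1 | value=6
  z | scope=1 | value=99
  y | scope=2 | value=21
  m | scope=2 | value=87
  n | scope=2 | value=33 <- MATCH
Found 'n' at scope 2 with value 33

33


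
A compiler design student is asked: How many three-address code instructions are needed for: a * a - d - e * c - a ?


Expression: a * a - d - e * c - a
Generating three-address code (respecting * over +/- precedence):
  Instruction 1: t1 = a * a
  Instruction 2: t2 = e * c
  Instruction 3: t3 = t1 - d
  Instruction 4: t4 = t3 - t2
  Instruction 5: t5 = t4 - a
Total instructions: 5

5


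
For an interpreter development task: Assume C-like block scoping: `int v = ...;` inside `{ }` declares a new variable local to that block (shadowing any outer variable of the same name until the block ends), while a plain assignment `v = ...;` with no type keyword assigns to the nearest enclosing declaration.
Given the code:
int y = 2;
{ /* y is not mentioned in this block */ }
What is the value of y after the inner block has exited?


Analyzing scoping rules:
Outer scope: declares y = 2
Inner block: y is neither redeclared nor assigned -> unchanged
After the block -> 2
Result: 2

2


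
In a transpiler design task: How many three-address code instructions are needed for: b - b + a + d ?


Expression: b - b + a + d
Generating three-address code (respecting * over +/- precedence):
  Instruction 1: t1 = b - b
  Instruction 2: t2 = t1 + a
  Instruction 3: t3 = t2 + d
Total instructions: 3

3


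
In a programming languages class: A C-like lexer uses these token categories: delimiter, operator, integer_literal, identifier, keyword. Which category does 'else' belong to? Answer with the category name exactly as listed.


Token: 'else'
Checking categories:
  identifier: no
  integer_literal: no
  operator: no
  keyword: YES
  delimiter: no
Category: keyword

keyword


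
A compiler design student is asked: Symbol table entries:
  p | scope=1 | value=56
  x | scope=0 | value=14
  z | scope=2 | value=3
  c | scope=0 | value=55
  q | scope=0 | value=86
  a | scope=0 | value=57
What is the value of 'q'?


Searching symbol table for 'q':
  p | scope=1 | value=56
  x | scope=0 | value=14
  z | scope=2 | value=3
  c | scope=0 | value=55
  q | scope=0 | value=86 <- MATCH
  a | scope=0 | value=57
Found 'q' at scope 0 with value 86

86


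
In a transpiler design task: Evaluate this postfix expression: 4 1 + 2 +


Processing tokens left to right:
Push 4, Push 1
Pop 4 and 1, compute 4 + 1 = 5, push 5
Push 2
Pop 5 and 2, compute 5 + 2 = 7, push 7
Stack result: 7

7


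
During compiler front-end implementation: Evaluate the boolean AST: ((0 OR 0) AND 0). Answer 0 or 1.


Step 1: Evaluate inner node
  0 OR 0 = 0
Step 2: Evaluate root node
  0 AND 0 = 0

0


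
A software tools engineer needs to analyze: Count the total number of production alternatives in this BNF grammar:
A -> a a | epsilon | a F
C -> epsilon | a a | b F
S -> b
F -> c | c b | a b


Counting alternatives per rule:
  A: 3 alternative(s)
  C: 3 alternative(s)
  S: 1 alternative(s)
  F: 3 alternative(s)
Sum: 3 + 3 + 1 + 3 = 10

10


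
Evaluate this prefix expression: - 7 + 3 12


Parsing prefix expression: - 7 + 3 12
Step 1: Innermost operation '+ 3 12'
  3 + 12 = 15
Step 2: Outer operation '- 7 [15]'
  7 - 15 = -8

-8


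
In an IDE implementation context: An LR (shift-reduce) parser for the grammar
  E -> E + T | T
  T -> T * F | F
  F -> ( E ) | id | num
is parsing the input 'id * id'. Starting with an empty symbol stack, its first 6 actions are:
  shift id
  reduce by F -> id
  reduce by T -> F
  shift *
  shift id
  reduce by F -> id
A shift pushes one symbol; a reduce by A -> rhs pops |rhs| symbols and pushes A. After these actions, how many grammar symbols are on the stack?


Tracking the symbol stack through each action:
  Action 1: shift 'id' : push -> stack = [id] (size 1)
  Action 2: reduce by F -> id : pop 1, push F -> stack = [F] (size 1)
  Action 3: reduce by T -> F : pop 1, push T -> stack = [T] (size 1)
  Action 4: shift '*' : push -> stack = [T, *] (size 2)
  Action 5: shift 'id' : push -> stack = [T, *, id] (size 3)
  Action 6: reduce by F -> id : pop 1, push F -> stack = [T, *, F] (size 3)
Final stack size: 3

3


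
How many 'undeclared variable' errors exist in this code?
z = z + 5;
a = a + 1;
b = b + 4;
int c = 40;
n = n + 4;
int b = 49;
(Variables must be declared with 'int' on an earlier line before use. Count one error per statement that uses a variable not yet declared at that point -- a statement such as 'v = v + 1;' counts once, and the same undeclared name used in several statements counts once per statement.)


Scanning code line by line:
  Line 1: use 'z' -> ERROR (undeclared)
  Line 2: use 'a' -> ERROR (undeclared)
  Line 3: use 'b' -> ERROR (undeclared)
  Line 4: declare 'c' -> declared = ['c']
  Line 5: use 'n' -> ERROR (undeclared)
  Line 6: declare 'b' -> declared = ['b', 'c']
Total undeclared variable errors: 4

4


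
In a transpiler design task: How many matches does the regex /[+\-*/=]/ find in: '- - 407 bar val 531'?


Pattern: /[+\-*/=]/ (operators)
Input: '- - 407 bar val 531'
Scanning for matches:
  Match 1: '-'
  Match 2: '-'
Total matches: 2

2


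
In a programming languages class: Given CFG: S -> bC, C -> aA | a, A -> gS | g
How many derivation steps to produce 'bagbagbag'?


Grammar: S -> bC, C -> aA | a, A -> gS | g
Deriving 'bagbagbag':
Step 1: S -> bC => bC
Step 2: C -> aA => baA
Step 3: A -> gS => bagS
Step 4: S -> bC => bagbC
Step 5: C -> aA => bagbaA
Step 6: A -> gS => bagbagS
Step 7: S -> bC => bagbagbC
Step 8: C -> aA => bagbagbaA
Step 9: A -> g => bagbagbag
Total derivation steps: 9

9


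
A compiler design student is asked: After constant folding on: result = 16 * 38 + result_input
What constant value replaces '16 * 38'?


Identifying constant sub-expression:
  Original: result = 16 * 38 + result_input
  16 and 38 are both compile-time constants
  Evaluating: 16 * 38 = 608
  After folding: result = 608 + result_input

608


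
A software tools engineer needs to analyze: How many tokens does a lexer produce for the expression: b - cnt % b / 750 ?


Scanning 'b - cnt % b / 750'
Token 1: 'b' -> identifier
Token 2: '-' -> operator
Token 3: 'cnt' -> identifier
Token 4: '%' -> operator
Token 5: 'b' -> identifier
Token 6: '/' -> operator
Token 7: '750' -> integer_literal
Total tokens: 7

7


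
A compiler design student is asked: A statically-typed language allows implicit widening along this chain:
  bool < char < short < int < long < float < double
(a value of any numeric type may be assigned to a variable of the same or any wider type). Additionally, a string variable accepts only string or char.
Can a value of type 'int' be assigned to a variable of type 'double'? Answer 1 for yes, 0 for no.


Target variable type: double
Source value type: int
Numeric ranks: int=3, double=6
Widening allowed iff rank(source) <= rank(target): 3 <= 6? Yes
Result: 1

1


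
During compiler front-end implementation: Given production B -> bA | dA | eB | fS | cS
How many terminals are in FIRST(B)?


Production: B -> bA | dA | eB | fS | cS
Examining each alternative for leading terminals:
  B -> bA : first terminal = 'b'
  B -> dA : first terminal = 'd'
  B -> eB : first terminal = 'e'
  B -> fS : first terminal = 'f'
  B -> cS : first terminal = 'c'
FIRST(B) = {b, c, d, e, f}
Count: 5

5


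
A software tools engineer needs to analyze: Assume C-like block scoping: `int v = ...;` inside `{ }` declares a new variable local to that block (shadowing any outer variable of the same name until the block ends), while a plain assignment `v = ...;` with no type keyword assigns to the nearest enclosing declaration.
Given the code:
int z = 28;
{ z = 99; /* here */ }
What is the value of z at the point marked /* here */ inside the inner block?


Analyzing scoping rules:
Outer scope: declares z = 28
Inner block: 'z = 99;' has no type keyword, so it is an assignment to the outer z (no shadowing)
Inside the block, after the assignment -> 99
Result: 99

99


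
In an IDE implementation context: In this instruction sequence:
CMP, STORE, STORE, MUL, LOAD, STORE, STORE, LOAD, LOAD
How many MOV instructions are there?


Scanning instruction sequence for MOV:
  Position 1: CMP
  Position 2: STORE
  Position 3: STORE
  Position 4: MUL
  Position 5: LOAD
  Position 6: STORE
  Position 7: STORE
  Position 8: LOAD
  Position 9: LOAD
Matches at positions: []
Total MOV count: 0

0


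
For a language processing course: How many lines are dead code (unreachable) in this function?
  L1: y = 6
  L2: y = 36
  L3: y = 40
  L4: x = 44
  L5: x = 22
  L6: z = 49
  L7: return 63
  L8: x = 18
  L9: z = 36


Analyzing control flow:
  L1: reachable (before return)
  L2: reachable (before return)
  L3: reachable (before return)
  L4: reachable (before return)
  L5: reachable (before return)
  L6: reachable (before return)
  L7: reachable (return statement)
  L8: DEAD (after return at L7)
  L9: DEAD (after return at L7)
Return at L7, total lines = 9
Dead lines: L8 through L9
Count: 2

2


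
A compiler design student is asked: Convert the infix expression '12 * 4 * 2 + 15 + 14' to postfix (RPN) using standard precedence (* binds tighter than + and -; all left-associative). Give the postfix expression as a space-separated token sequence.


Applying the shunting-yard algorithm:
  Operand 12 -> output
  Push '*' onto operator stack -> op-stack: [*]
  Operand 4 -> output
  See '*' (prec 2); top '*' (prec 2) >= it -> pop '*' to output
  Push '*' onto operator stack -> op-stack: [*]
  Operand 2 -> output
  See '+' (prec 1); top '*' (prec 2) >= it -> pop '*' to output
  Push '+' onto operator stack -> op-stack: [+]
  Operand 15 -> output
  See '+' (prec 1); top '+' (prec 1) >= it -> pop '+' to output
  Push '+' onto operator stack -> op-stack: [+]
  Operand 14 -> output
  End of input: pop '+' to output
Postfix result: 12 4 * 2 * 15 + 14 +

12 4 * 2 * 15 + 14 +


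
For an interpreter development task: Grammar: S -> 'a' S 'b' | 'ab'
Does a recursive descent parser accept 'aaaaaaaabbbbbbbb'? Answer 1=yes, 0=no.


Grammar accepts strings of the form a^n b^n (n >= 1)
Word: 'aaaaaaaabbbbbbbb'
Counting: 8 a's and 8 b's
Check: 8 == 8? Yes
Derivation (S -> aSb applied 7 time(s), then S -> ab): S => aSb => aaSbb => aaaSbbb => aaaaSbbbb => aaaaaSbbbbb => aaaaaaSbbbbbb => aaaaaaaSbbbbbbb => aaaaaaaabbbbbbbb
Accepted

1


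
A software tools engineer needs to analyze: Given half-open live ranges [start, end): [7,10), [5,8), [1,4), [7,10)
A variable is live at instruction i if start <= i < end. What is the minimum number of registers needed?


Live ranges:
  Var0: [7, 10)
  Var1: [5, 8)
  Var2: [1, 4)
  Var3: [7, 10)
Sweep-line events (position, delta, active):
  pos=1 start -> active=1
  pos=4 end -> active=0
  pos=5 start -> active=1
  pos=7 start -> active=2
  pos=7 start -> active=3
  pos=8 end -> active=2
  pos=10 end -> active=1
  pos=10 end -> active=0
Maximum simultaneous active: 3
Minimum registers needed: 3

3


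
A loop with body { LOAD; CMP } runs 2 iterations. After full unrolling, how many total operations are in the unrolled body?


Loop body operations: LOAD, CMP (2 ops per iteration)
Unrolling 2 iterations:
  Iteration 1: LOAD, CMP (2 ops)
  Iteration 2: LOAD, CMP (2 ops)
Total: 2 iterations * 2 ops/iter = 4 operations

4


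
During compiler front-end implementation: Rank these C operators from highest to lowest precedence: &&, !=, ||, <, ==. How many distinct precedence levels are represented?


Looking up precedence for each operator:
  && -> precedence 2
  != -> precedence 3
  || -> precedence 1
  < -> precedence 4
  == -> precedence 3
Sorted highest to lowest: <, !=, ==, &&, ||
Distinct precedence values: [4, 3, 2, 1]
Number of distinct levels: 4

4


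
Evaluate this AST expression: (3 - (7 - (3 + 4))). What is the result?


Expression: (3 - (7 - (3 + 4)))
Evaluating step by step:
  3 + 4 = 7
  7 - 7 = 0
  3 - 0 = 3
Result: 3

3


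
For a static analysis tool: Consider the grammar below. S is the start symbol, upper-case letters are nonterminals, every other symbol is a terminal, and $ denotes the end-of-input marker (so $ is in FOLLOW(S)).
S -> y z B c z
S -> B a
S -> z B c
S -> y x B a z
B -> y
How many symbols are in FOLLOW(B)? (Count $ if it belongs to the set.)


S is the start symbol and does not occur in any rule body, so FOLLOW(S) = {$}.
Examining every occurrence of B in a rule body:
  S -> y z B c z : B is followed by terminal 'c' -> add 'c'
  S -> B a : B is followed by terminal 'a' -> add 'a'
  S -> z B c : B is followed by terminal 'c' -> add 'c' (already in the set)
  S -> y x B a z : B is followed by terminal 'a' -> add 'a' (already in the set)
  B -> y : B does not occur in the body -> contributes nothing
FOLLOW(B) = {a, c}
Count: 2

2


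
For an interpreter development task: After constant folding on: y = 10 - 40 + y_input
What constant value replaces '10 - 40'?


Identifying constant sub-expression:
  Original: y = 10 - 40 + y_input
  10 and 40 are both compile-time constants
  Evaluating: 10 - 40 = -30
  After folding: y = -30 + y_input

-30


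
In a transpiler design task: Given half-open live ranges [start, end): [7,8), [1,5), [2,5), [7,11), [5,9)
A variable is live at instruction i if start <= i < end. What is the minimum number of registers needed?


Live ranges:
  Var0: [7, 8)
  Var1: [1, 5)
  Var2: [2, 5)
  Var3: [7, 11)
  Var4: [5, 9)
Sweep-line events (position, delta, active):
  pos=1 start -> active=1
  pos=2 start -> active=2
  pos=5 end -> active=1
  pos=5 end -> active=0
  pos=5 start -> active=1
  pos=7 start -> active=2
  pos=7 start -> active=3
  pos=8 end -> active=2
  pos=9 end -> active=1
  pos=11 end -> active=0
Maximum simultaneous active: 3
Minimum registers needed: 3

3


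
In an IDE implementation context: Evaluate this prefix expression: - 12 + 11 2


Parsing prefix expression: - 12 + 11 2
Step 1: Innermost operation '+ 11 2'
  11 + 2 = 13
Step 2: Outer operation '- 12 [13]'
  12 - 13 = -1

-1


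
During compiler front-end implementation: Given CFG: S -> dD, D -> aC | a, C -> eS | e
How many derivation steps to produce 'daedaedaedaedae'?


Grammar: S -> dD, D -> aC | a, C -> eS | e
Deriving 'daedaedaedaedae':
Step 1: S -> dD => dD
Step 2: D -> aC => daC
Step 3: C -> eS => daeS
Step 4: S -> dD => daedD
Step 5: D -> aC => daedaC
Step 6: C -> eS => daedaeS
Step 7: S -> dD => daedaedD
Step 8: D -> aC => daedaedaC
Step 9: C -> eS => daedaedaeS
Step 10: S -> dD => daedaedaedD
Step 11: D -> aC => daedaedaedaC
Step 12: C -> eS => daedaedaedaeS
Step 13: S -> dD => daedaedaedaedD
Step 14: D -> aC => daedaedaedaedaC
Step 15: C -> e => daedaedaedaedae
Total derivation steps: 15

15


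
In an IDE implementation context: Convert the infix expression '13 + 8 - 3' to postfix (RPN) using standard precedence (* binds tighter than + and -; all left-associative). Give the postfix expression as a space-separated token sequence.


Applying the shunting-yard algorithm:
  Operand 13 -> output
  Push '+' onto operator stack -> op-stack: [+]
  Operand 8 -> output
  See '-' (prec 1); top '+' (prec 1) >= it -> pop '+' to output
  Push '-' onto operator stack -> op-stack: [-]
  Operand 3 -> output
  End of input: pop '-' to output
Postfix result: 13 8 + 3 -

13 8 + 3 -


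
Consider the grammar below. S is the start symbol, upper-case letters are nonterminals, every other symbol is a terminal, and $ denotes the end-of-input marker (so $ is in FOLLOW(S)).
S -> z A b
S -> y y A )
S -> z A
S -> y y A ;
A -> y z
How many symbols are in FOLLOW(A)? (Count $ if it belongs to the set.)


S is the start symbol and does not occur in any rule body, so FOLLOW(S) = {$}.
Examining every occurrence of A in a rule body:
  S -> z A b : A is followed by terminal 'b' -> add 'b'
  S -> y y A ) : A is followed by terminal ')' -> add ')'
  S -> z A : A is at the right end -> add FOLLOW(S) = {$}
  S -> y y A ; : A is followed by terminal ';' -> add ';'
  A -> y z : A does not occur in the body -> contributes nothing
FOLLOW(A) = {), ;, b, $}
Count: 4

4


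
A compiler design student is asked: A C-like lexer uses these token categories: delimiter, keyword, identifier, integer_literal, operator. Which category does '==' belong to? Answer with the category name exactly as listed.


Token: '=='
Checking categories:
  identifier: no
  integer_literal: no
  operator: YES
  keyword: no
  delimiter: no
Category: operator

operator


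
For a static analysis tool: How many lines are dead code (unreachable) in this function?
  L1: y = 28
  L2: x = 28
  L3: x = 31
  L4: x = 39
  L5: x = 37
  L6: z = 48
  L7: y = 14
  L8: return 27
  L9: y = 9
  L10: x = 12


Analyzing control flow:
  L1: reachable (before return)
  L2: reachable (before return)
  L3: reachable (before return)
  L4: reachable (before return)
  L5: reachable (before return)
  L6: reachable (before return)
  L7: reachable (before return)
  L8: reachable (return statement)
  L9: DEAD (after return at L8)
  L10: DEAD (after return at L8)
Return at L8, total lines = 10
Dead lines: L9 through L10
Count: 2

2


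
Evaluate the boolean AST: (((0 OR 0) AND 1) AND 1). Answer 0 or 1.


Step 1: Evaluate inner node
  0 OR 0 = 0
Step 2: Evaluate next node
  0 AND 1 = 0
Step 3: Evaluate root node
  0 AND 1 = 0

0


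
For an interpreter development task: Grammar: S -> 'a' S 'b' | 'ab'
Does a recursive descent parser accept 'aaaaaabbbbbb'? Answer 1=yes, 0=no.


Grammar accepts strings of the form a^n b^n (n >= 1)
Word: 'aaaaaabbbbbb'
Counting: 6 a's and 6 b's
Check: 6 == 6? Yes
Derivation (S -> aSb applied 5 time(s), then S -> ab): S => aSb => aaSbb => aaaSbbb => aaaaSbbbb => aaaaaSbbbbb => aaaaaabbbbbb
Accepted

1


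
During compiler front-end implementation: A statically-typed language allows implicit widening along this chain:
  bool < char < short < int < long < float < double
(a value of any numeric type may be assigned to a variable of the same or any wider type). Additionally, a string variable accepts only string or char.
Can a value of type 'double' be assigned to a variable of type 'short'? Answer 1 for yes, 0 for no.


Target variable type: short
Source value type: double
Numeric ranks: double=6, short=2
Widening allowed iff rank(source) <= rank(target): 6 <= 2? No
Result: 0

0


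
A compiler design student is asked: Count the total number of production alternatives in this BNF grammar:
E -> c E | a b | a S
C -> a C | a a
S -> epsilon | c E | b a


Counting alternatives per rule:
  E: 3 alternative(s)
  C: 2 alternative(s)
  S: 3 alternative(s)
Sum: 3 + 2 + 3 = 8

8


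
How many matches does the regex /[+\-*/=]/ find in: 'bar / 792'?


Pattern: /[+\-*/=]/ (operators)
Input: 'bar / 792'
Scanning for matches:
  Match 1: '/'
Total matches: 1

1


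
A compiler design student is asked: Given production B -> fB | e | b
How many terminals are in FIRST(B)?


Production: B -> fB | e | b
Examining each alternative for leading terminals:
  B -> fB : first terminal = 'f'
  B -> e : first terminal = 'e'
  B -> b : first terminal = 'b'
FIRST(B) = {b, e, f}
Count: 3

3


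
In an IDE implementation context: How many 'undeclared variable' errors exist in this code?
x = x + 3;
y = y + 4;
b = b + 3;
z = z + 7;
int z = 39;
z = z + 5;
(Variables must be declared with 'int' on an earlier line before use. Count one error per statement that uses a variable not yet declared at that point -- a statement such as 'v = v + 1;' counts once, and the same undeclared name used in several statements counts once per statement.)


Scanning code line by line:
  Line 1: use 'x' -> ERROR (undeclared)
  Line 2: use 'y' -> ERROR (undeclared)
  Line 3: use 'b' -> ERROR (undeclared)
  Line 4: use 'z' -> ERROR (undeclared)
  Line 5: declare 'z' -> declared = ['z']
  Line 6: use 'z' -> OK (declared)
Total undeclared variable errors: 4

4
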